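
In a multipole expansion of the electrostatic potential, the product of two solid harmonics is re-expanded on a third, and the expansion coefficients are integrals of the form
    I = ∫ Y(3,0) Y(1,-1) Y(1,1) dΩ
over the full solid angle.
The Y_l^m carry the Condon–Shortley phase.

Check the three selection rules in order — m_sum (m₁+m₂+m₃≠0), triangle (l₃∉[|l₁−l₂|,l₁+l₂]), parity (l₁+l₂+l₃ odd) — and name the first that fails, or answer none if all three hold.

triangle

m₁+m₂+m₃ = 0 − 1 + 1 = 0  ✓
triangle: |3−1|=2 ≤ l₃=1 ≤ 3+1=4  ✗
parity: l₁+l₂+l₃ = 5 is odd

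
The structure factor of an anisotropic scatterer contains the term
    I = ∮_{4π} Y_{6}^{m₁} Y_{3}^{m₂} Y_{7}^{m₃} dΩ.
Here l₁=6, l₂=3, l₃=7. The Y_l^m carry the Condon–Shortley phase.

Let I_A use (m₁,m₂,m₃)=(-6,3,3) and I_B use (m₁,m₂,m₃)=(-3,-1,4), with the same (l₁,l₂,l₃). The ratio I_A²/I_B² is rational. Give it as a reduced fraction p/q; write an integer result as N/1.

Shared (l₁,l₂,l₃)=(6,3,7): N and (l;000)² cancel in I_A²/I_B².
A: Δ = 2!·10!·4!/17! = 1/2042040; Racah Σ t=2..2: t=2:+1/174182400 = 1/174182400; ⇒ 3j(6 3 7; -6 3 3)² = 3/6188, sgn +1
B: Δ = 2!·10!·4!/17! = 1/2042040; Racah Σ t=0..2: t=0:+1/2903040 t=1:−1/483840 t=2:+1/1451520 = -1/967680; ⇒ 3j(6 3 7; -3 -1 4)² = 81/6188, sgn +1
I_A²/I_B² = (3/6188)/(81/6188) = 1/27

1/27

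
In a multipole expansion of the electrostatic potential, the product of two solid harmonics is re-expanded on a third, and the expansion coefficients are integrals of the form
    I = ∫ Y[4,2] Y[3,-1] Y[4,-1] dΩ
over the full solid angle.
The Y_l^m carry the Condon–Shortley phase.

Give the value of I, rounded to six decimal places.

Σlᵢ=11 odd — θ-integrand is odd under cosθ→−cosθ; I=0

0.000000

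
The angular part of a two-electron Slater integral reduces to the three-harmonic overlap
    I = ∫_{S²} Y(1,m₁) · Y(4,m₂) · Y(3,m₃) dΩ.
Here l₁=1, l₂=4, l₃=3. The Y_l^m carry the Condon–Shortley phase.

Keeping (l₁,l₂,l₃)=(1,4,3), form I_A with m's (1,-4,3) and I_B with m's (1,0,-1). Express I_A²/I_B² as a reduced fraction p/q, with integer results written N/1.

14/3

Same 1,4,3: normalisation and zero-m 3j drop out of the ratio.
A: Δ: 2! 0! 6! / 9! → 1/252; sum: t=0:+1/1440 = 1/1440; 3j²(1 4 3; 1 -4 3) = Δ·Π!·Σ² = 1/9  (sign +1)
B: Δ: 2! 0! 6! / 9! → 1/252; sum: t=0:+1/96 = 1/96; 3j²(1 4 3; 1 0 -1) = Δ·Π!·Σ² = 1/42  (sign +1)
I_A²/I_B² = (1/9)/(1/42) = 14/3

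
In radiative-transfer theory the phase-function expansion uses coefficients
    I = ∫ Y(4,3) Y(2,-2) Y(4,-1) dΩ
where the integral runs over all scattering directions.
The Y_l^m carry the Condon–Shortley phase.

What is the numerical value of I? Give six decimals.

m-sum 0 ✓  L=10 even ✓  2≤4≤6 ✓
Π(2lᵢ+1) = 9×5×9 = 405
triangle coeff Δ(4,2,4) = 1/13860
Σ_t [0,2]: t=0:+1/192 t=1:−1/36 t=2:+1/192 = -5/288
(3j)²=20/693 [(4 2 4; 0 0 0)], sign=-1
Σ_t [0,0]: t=0:+1/480 = 1/480
(3j)²=3/110 [(4 2 4; 3 -2 -1)], sign=-1
⇒ 4πI² = 270/847
I = (+1)√(270/847/(4π)) = 0.15927046

0.159270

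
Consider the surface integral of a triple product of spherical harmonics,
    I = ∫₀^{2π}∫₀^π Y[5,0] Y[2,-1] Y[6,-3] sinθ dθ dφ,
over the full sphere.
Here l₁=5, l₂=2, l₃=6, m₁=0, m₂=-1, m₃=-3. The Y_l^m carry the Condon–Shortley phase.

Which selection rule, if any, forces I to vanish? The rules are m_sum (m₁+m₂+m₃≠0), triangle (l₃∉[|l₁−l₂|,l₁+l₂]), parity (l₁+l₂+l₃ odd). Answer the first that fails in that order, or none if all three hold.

Σmᵢ = -4  ✗
l₃∈[|l₁−l₂|,l₁+l₂]=[3,7], have l₃=6
Σlᵢ = 13 ⇒ odd

m_sum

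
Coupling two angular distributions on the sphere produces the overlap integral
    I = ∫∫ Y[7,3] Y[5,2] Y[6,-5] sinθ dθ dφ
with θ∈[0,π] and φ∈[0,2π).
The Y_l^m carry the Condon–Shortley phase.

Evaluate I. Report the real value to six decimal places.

-0.138752

Checks pass: Σm=0; 18 even; l₃=6∈[2,12].
(2·7+1)(2·5+1)(2·6+1) = 2145
Δ: 6! 8! 4! / 19! → 1/174594420
sum: t=1:−1/4147200 t=2:+1/207360 t=3:−1/82944 t=4:+1/207360 t=5:−1/4147200 = -1/345600
3j²(7 5 6; 0 0 0) = Δ·Π!·Σ² = 420/46189  (sign -1)
sum: t=3:−1/4354560 t=4:+1/11612160 = -1/6967296
3j²(7 5 6; 3 2 -5) = Δ·Π!·Σ² = 625/50388  (sign +1)
combine: 4πI² = 2145·420/46189·625/50388 = 328125/1356277
take √, sign -1: I = -0.13875241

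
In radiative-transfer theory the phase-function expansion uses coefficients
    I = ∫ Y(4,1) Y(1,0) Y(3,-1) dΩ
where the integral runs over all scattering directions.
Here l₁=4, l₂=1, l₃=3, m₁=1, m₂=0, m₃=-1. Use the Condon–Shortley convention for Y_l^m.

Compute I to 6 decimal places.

-0.238414

Rules hold: Σm=0, L=8 even, 3≤3≤5.
N = 9·3·7 = 189
Δ = 2!·6!·0!/9! = 1/252
Racah Σ t=1..1: t=1:−1/36 = -1/36
⇒ 3j(4 1 3; 0 0 0)² = 4/63, sgn +1
Racah Σ t=1..1: t=1:−1/48 = -1/48
⇒ 3j(4 1 3; 1 0 -1)² = 5/84, sgn -1
4πI² = N·(3j₀)²·(3jₘ)² = 5/7
I = -1·√(0.714286/4π) = -0.23841361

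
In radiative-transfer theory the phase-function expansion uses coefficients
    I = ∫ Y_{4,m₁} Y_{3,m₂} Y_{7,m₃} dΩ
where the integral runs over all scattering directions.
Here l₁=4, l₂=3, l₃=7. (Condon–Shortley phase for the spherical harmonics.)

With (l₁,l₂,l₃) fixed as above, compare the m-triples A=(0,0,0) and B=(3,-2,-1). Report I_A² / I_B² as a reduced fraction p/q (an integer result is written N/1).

Same 4,3,7: normalisation and zero-m 3j drop out of the ratio.
A: Δ: 0! 8! 6! / 15! → 1/45045; sum: t=0:+1/20736 = 1/20736; 3j²(4 3 7; 0 0 0) = Δ·Π!·Σ² = 35/1287  (sign -1)
B: Δ: 0! 8! 6! / 15! → 1/45045; sum: t=0:+1/604800 = 1/604800; 3j²(4 3 7; 3 -2 -1) = Δ·Π!·Σ² = 16/15015  (sign +1)
I_A²/I_B² = (35/1287)/(16/15015) = 1225/48

1225/48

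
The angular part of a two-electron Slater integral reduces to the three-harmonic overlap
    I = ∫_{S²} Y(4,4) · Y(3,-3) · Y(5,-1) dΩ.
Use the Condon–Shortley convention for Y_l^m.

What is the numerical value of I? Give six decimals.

0.050679

m-sum 0 ✓  L=12 even ✓  1≤5≤7 ✓
Π(2lᵢ+1) = 9×7×11 = 693
triangle coeff Δ(4,3,5) = 1/180180
Σ_t [0,2]: t=0:+1/576 t=1:−1/144 t=2:+1/576 = -1/288
(3j)²=20/1001 [(4 3 5; 0 0 0)], sign=+1
Σ_t [0,0]: t=0:+1/34560 = 1/34560
(3j)²=1/429 [(4 3 5; 4 -3 -1)], sign=+1
⇒ 4πI² = 60/1859
I = (+1)√(60/1859/(4π)) = 0.05067935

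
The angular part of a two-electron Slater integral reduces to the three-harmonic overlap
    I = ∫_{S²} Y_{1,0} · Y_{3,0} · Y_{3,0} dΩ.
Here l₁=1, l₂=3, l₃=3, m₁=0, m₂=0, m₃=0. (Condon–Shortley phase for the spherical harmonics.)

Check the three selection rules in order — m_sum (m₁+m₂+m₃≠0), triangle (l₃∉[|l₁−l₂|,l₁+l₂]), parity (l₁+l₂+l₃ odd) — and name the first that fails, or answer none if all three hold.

azimuthal sum: 0 + 0 + 0 = 0  ✓
2 ≤ 3 ≤ 4 (triangle on l)  ✓
L = 1 + 3 + 3 = 7 (odd)  ✗

parity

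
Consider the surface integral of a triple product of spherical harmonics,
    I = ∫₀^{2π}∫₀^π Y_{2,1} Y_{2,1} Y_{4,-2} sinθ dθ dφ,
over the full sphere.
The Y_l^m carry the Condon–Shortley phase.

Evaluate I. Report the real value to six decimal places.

0.254875

Checks pass: Σm=0; 8 even; l₃=4∈[0,4].
(2·2+1)(2·2+1)(2·4+1) = 225
Δ: 0! 4! 4! / 9! → 1/630
sum: t=0:+1/16 = 1/16
3j²(2 2 4; 0 0 0) = Δ·Π!·Σ² = 2/35  (sign +1)
sum: t=0:+1/36 = 1/36
3j²(2 2 4; 1 1 -2) = Δ·Π!·Σ² = 4/63  (sign +1)
combine: 4πI² = 225·2/35·4/63 = 40/49
take √, sign +1: I = 0.25487487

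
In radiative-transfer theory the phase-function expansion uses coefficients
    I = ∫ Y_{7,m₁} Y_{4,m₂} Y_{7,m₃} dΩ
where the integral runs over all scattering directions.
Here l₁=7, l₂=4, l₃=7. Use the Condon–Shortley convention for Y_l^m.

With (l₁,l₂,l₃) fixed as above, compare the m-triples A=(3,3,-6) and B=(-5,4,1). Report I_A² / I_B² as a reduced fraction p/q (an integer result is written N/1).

39/25

Shared (l₁,l₂,l₃)=(7,4,7): N and (l;000)² cancel in I_A²/I_B².
A: Δ = 4!·10!·4!/19! = 1/58198140; Racah Σ t=3..4: t=3:−1/52254720 t=4:+1/522547200 = -1/58060800; ⇒ 3j(7 4 7; 3 3 -6)² = 9/646, sgn +1
B: Δ = 4!·10!·4!/19! = 1/58198140; Racah Σ t=4..4: t=4:+1/46448640 = 1/46448640; ⇒ 3j(7 4 7; -5 4 1)² = 75/8398, sgn +1
I_A²/I_B² = (9/646)/(75/8398) = 39/25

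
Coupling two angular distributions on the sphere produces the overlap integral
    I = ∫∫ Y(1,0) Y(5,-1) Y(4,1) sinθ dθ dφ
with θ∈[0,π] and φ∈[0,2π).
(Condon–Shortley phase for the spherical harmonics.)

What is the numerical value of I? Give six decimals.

Rules hold: Σm=0, L=10 even, 4≤4≤6.
N = 3·11·9 = 297
Δ = 2!·0!·8!/11! = 1/495
Racah Σ t=1..1: t=1:−1/576 = -1/576
⇒ 3j(1 5 4; 0 0 0)² = 5/99, sgn -1
Racah Σ t=1..1: t=1:−1/720 = -1/720
⇒ 3j(1 5 4; 0 -1 1)² = 8/165, sgn +1
4πI² = N·(3j₀)²·(3jₘ)² = 8/11
I = -1·√(0.727273/4π) = -0.24057125

-0.240571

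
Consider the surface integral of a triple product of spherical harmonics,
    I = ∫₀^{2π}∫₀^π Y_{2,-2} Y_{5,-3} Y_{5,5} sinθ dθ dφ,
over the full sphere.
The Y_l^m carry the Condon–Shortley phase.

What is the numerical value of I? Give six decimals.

Rules hold: Σm=0, L=12 even, 3≤5≤7.
N = 5·11·11 = 605
Δ = 2!·2!·8!/13! = 1/38610
Racah Σ t=0..2: t=0:+1/2880 t=1:−1/576 t=2:+1/2880 = -1/960
⇒ 3j(2 5 5; 0 0 0)² = 10/429, sgn +1
Racah Σ t=2..2: t=2:+1/161280 = 1/161280
⇒ 3j(2 5 5; -2 -3 5)² = 1/143, sgn +1
4πI² = N·(3j₀)²·(3jₘ)² = 50/507
I = +1·√(0.0986193/4π) = 0.08858824

0.088588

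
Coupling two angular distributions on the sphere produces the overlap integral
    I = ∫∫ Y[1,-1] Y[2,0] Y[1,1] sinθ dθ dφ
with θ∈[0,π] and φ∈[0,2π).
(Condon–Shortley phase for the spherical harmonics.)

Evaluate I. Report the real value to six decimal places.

0.126157

m-sum 0 ✓  L=4 even ✓  1≤1≤3 ✓
Π(2lᵢ+1) = 3×5×3 = 45
triangle coeff Δ(1,2,1) = 1/30
Σ_t [1,1]: t=1:−1/1 = -1/1
(3j)²=2/15 [(1 2 1; 0 0 0)], sign=+1
Σ_t [2,2]: t=2:+1/4 = 1/4
(3j)²=1/30 [(1 2 1; -1 0 1)], sign=+1
⇒ 4πI² = 1/5
I = (+1)√(1/5/(4π)) = 0.12615663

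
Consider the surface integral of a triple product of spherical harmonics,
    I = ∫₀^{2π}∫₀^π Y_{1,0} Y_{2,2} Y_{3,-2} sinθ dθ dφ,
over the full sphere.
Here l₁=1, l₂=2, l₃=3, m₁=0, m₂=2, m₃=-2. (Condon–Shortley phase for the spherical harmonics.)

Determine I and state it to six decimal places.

0.184674

Checks pass: Σm=0; 6 even; l₃=3∈[1,3].
(2·1+1)(2·2+1)(2·3+1) = 105
Δ: 0! 2! 4! / 7! → 1/105
sum: t=0:+1/4 = 1/4
3j²(1 2 3; 0 0 0) = Δ·Π!·Σ² = 3/35  (sign -1)
sum: t=0:+1/24 = 1/24
3j²(1 2 3; 0 2 -2) = Δ·Π!·Σ² = 1/21  (sign -1)
combine: 4πI² = 105·3/35·1/21 = 3/7
take √, sign +1: I = 0.18467439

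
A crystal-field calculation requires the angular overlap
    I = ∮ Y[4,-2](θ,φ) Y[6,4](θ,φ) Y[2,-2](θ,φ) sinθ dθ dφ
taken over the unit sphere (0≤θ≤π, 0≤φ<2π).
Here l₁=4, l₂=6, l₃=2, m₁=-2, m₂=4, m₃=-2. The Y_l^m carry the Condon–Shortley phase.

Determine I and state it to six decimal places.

0.230476

m-sum 0 ✓  L=12 even ✓  2≤2≤10 ✓
Π(2lᵢ+1) = 9×13×5 = 585
triangle coeff Δ(4,6,2) = 1/6435
Σ_t [4,4]: t=4:+1/2304 = 1/2304
(3j)²=5/143 [(4 6 2; 0 0 0)], sign=+1
Σ_t [6,6]: t=6:+1/34560 = 1/34560
(3j)²=14/429 [(4 6 2; -2 4 -2)], sign=+1
⇒ 4πI² = 1050/1573
I = (+1)√(1050/1573/(4π)) = 0.23047581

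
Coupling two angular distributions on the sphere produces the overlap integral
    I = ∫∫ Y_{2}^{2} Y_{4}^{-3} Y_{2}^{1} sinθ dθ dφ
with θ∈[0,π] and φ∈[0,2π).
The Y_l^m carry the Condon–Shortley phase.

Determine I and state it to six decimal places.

-0.238414

Rules hold: Σm=0, L=8 even, 2≤2≤6.
N = 5·9·5 = 225
Δ = 4!·0!·4!/9! = 1/630
Racah Σ t=2..2: t=2:+1/16 = 1/16
⇒ 3j(2 4 2; 0 0 0)² = 2/35, sgn +1
Racah Σ t=0..0: t=0:+1/144 = 1/144
⇒ 3j(2 4 2; 2 -3 1)² = 1/18, sgn -1
4πI² = N·(3j₀)²·(3jₘ)² = 5/7
I = -1·√(0.714286/4π) = -0.23841361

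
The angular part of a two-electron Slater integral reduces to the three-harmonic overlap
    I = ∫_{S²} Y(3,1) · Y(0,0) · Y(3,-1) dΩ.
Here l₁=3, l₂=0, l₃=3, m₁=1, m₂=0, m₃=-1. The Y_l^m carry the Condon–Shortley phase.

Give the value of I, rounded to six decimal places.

-0.282095

Checks pass: Σm=0; 6 even; l₃=3∈[3,3].
(2·3+1)(2·0+1)(2·3+1) = 49
Δ: 0! 6! 0! / 7! → 1/7
sum: t=0:+1/36 = 1/36
3j²(3 0 3; 0 0 0) = Δ·Π!·Σ² = 1/7  (sign -1)
sum: t=0:+1/48 = 1/48
3j²(3 0 3; 1 0 -1) = Δ·Π!·Σ² = 1/7  (sign +1)
combine: 4πI² = 49·1/7·1/7 = 1/1
take √, sign -1: I = -0.28209479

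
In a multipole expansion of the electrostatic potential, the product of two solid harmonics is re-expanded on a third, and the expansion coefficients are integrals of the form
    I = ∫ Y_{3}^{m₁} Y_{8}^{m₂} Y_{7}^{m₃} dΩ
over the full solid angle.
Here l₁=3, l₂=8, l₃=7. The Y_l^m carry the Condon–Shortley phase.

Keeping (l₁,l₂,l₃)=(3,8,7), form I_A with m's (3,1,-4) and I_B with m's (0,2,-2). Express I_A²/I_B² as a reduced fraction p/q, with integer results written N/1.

1925/1849

l's match ⇒ only the (l;m) 3-j factors differ between A and B.
A: triangle coeff Δ(3,8,7) = 1/5290740; Σ_t [0,0]: t=0:+1/104509440 = 1/104509440; (3j)²=275/50388 [(3 8 7; 3 1 -4)], sign=-1
B: triangle coeff Δ(3,8,7) = 1/5290740; Σ_t [1,3]: t=1:−1/26127360 t=2:+1/3870720 t=3:−1/7257600 = 43/522547200; (3j)²=1849/352716 [(3 8 7; 0 2 -2)], sign=-1
I_A²/I_B² = (275/50388)/(1849/352716) = 1925/1849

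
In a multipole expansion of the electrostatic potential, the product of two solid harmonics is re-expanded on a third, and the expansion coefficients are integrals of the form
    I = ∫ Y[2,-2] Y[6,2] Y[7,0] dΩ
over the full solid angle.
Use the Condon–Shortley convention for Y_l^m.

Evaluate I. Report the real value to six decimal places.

0.000000

l₁+l₂+l₃=15 is odd: 3j(l;000)=0 ⇒ I=0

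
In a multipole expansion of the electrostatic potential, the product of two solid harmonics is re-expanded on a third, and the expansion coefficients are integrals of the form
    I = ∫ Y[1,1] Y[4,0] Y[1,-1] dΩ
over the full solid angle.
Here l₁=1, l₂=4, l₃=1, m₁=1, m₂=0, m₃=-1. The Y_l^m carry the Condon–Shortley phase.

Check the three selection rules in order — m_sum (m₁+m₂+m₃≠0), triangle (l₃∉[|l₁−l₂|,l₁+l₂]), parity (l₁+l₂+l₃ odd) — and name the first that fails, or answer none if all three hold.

triangle

azimuthal sum: 1 + 0 − 1 = 0  ✓
3 ≤ 1 ≤ 5 (triangle on l)  ✗
L = 1 + 4 + 1 = 6 (even)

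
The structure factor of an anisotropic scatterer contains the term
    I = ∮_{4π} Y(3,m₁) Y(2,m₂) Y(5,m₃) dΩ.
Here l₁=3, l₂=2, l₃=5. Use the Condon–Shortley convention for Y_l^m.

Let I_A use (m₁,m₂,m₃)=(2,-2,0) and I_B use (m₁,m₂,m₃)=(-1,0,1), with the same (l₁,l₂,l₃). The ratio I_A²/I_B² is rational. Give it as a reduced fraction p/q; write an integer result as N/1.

1/18

Shared (l₁,l₂,l₃)=(3,2,5): N and (l;000)² cancel in I_A²/I_B².
A: Δ = 0!·6!·4!/11! = 1/2310; Racah Σ t=0..0: t=0:+1/2880 = 1/2880; ⇒ 3j(3 2 5; 2 -2 0)² = 1/462, sgn -1
B: Δ = 0!·6!·4!/11! = 1/2310; Racah Σ t=0..0: t=0:+1/192 = 1/192; ⇒ 3j(3 2 5; -1 0 1)² = 3/77, sgn +1
I_A²/I_B² = (1/462)/(3/77) = 1/18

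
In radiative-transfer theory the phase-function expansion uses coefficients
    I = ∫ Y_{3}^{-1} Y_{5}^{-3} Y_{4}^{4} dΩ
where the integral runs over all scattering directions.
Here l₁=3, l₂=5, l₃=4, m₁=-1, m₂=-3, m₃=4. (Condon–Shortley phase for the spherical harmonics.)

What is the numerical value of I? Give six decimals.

Checks pass: Σm=0; 12 even; l₃=4∈[2,8].
(2·3+1)(2·5+1)(2·4+1) = 693
Δ: 4! 2! 6! / 13! → 1/180180
sum: t=1:−1/576 t=2:+1/144 t=3:−1/576 = 1/288
3j²(3 5 4; 0 0 0) = Δ·Π!·Σ² = 20/1001  (sign +1)
sum: t=2:+1/5760 = 1/5760
3j²(3 5 4; -1 -3 4) = Δ·Π!·Σ² = 56/2145  (sign +1)
combine: 4πI² = 693·20/1001·56/2145 = 672/1859
take √, sign +1: I = 0.16960553

0.169606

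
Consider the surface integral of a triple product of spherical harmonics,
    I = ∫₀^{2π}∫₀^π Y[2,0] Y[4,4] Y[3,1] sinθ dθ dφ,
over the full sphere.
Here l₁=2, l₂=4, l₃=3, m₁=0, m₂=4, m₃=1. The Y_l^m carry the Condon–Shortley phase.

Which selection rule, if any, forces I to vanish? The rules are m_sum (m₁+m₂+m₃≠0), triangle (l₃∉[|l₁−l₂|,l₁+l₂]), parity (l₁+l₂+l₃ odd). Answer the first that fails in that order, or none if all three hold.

m_sum

Σmᵢ = 5  ✗
l₃∈[|l₁−l₂|,l₁+l₂]=[2,6], have l₃=3
Σlᵢ = 9 ⇒ odd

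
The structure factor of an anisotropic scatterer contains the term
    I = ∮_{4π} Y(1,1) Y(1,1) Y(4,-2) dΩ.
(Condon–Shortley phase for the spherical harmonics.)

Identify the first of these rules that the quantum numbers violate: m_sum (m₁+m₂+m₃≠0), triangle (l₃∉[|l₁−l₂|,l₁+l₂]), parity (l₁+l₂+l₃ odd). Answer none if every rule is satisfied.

m₁+m₂+m₃ = 1 + 1 − 2 = 0  ✓
triangle: |1−1|=0 ≤ l₃=4 ≤ 1+1=2  ✗
parity: l₁+l₂+l₃ = 6 is even

triangle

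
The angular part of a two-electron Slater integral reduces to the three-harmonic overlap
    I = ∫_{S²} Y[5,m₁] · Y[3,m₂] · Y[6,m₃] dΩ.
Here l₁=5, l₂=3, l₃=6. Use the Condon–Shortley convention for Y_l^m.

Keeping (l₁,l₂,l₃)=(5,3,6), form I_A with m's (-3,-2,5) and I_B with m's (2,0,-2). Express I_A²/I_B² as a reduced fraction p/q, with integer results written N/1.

33/4

Same 5,3,6: normalisation and zero-m 3j drop out of the ratio.
A: Δ: 2! 8! 4! / 15! → 1/675675; sum: t=0:+1/483840 t=1:−1/120960 = -1/161280; 3j²(5 3 6; -3 -2 5) = Δ·Π!·Σ² = 2/91  (sign +1)
B: Δ: 2! 8! 4! / 15! → 1/675675; sum: t=0:+1/8640 t=1:−1/5760 t=2:+1/60480 = -1/24192; 3j²(5 3 6; 2 0 -2) = Δ·Π!·Σ² = 8/3003  (sign -1)
I_A²/I_B² = (2/91)/(8/3003) = 33/4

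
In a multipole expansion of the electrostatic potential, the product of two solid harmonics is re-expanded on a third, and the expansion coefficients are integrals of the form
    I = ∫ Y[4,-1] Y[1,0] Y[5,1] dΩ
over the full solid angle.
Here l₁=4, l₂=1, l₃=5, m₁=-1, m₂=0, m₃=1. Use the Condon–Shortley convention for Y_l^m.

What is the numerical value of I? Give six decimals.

-0.240571

m-sum 0 ✓  L=10 even ✓  3≤5≤5 ✓
Π(2lᵢ+1) = 9×3×11 = 297
triangle coeff Δ(4,1,5) = 1/495
Σ_t [0,0]: t=0:+1/576 = 1/576
(3j)²=5/99 [(4 1 5; 0 0 0)], sign=-1
Σ_t [0,0]: t=0:+1/720 = 1/720
(3j)²=8/165 [(4 1 5; -1 0 1)], sign=+1
⇒ 4πI² = 8/11
I = (-1)√(8/11/(4π)) = -0.24057125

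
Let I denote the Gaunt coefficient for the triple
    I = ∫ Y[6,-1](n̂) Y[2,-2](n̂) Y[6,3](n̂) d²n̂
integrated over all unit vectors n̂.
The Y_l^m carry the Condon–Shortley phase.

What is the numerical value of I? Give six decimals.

Rules hold: Σm=0, L=14 even, 4≤6≤8.
N = 13·5·13 = 845
Δ = 2!·10!·2!/15! = 1/90090
Racah Σ t=0..2: t=0:+1/69120 t=1:−1/14400 t=2:+1/69120 = -7/172800
⇒ 3j(6 2 6; 0 0 0)² = 14/715, sgn -1
Racah Σ t=0..0: t=0:+1/120960 = 1/120960
⇒ 3j(6 2 6; -1 -2 3)² = 24/1001, sgn -1
4πI² = N·(3j₀)²·(3jₘ)² = 48/121
I = +1·√(0.396694/4π) = 0.17767364

0.177674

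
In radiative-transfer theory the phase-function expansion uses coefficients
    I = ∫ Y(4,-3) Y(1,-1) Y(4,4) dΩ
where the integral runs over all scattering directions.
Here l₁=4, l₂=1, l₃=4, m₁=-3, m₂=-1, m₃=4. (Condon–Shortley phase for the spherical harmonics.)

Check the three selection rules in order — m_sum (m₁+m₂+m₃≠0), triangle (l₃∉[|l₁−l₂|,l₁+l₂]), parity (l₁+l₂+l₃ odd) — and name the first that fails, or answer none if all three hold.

parity

azimuthal sum: -3 − 1 + 4 = 0  ✓
3 ≤ 4 ≤ 5 (triangle on l)  ✓
L = 4 + 1 + 4 = 9 (odd)  ✗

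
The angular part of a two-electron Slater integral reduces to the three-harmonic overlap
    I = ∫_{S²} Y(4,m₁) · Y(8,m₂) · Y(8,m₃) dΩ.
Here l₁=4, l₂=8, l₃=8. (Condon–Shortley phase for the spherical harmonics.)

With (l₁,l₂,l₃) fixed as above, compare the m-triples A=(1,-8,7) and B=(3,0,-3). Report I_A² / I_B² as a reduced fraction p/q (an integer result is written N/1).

1690/297

Shared (l₁,l₂,l₃)=(4,8,8): N and (l;000)² cancel in I_A²/I_B².
A: Δ = 4!·4!·12!/21! = 1/185175900; Racah Σ t=0..0: t=0:+1/68976230400 = 1/68976230400; ⇒ 3j(4 8 8; 1 -8 7)² = 65/2907, sgn -1
B: Δ = 4!·4!·12!/21! = 1/185175900; Racah Σ t=0..1: t=0:+1/139345920 t=1:−1/87091200 = -1/232243200; ⇒ 3j(4 8 8; 3 0 -3)² = 33/8398, sgn +1
I_A²/I_B² = (65/2907)/(33/8398) = 1690/297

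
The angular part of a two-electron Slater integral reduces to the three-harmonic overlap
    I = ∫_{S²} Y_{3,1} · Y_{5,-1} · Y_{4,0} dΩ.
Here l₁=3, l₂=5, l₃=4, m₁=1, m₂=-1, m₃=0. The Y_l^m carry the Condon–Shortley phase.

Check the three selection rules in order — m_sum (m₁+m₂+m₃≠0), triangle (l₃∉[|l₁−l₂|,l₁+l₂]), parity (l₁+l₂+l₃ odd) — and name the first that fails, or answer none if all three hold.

none

m₁+m₂+m₃ = 1 − 1 + 0 = 0  ✓
triangle: |3−5|=2 ≤ l₃=4 ≤ 3+5=8  ✓
parity: l₁+l₂+l₃ = 12 is even  ✓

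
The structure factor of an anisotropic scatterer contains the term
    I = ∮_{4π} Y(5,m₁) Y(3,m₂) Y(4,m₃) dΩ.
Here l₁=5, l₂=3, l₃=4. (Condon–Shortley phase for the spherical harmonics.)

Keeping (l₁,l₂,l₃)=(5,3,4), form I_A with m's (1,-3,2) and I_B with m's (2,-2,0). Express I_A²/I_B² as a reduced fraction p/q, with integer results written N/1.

135/28

Shared (l₁,l₂,l₃)=(5,3,4): N and (l;000)² cancel in I_A²/I_B².
A: Δ = 4!·6!·2!/13! = 1/180180; Racah Σ t=0..0: t=0:+1/2304 = 1/2304; ⇒ 3j(5 3 4; 1 -3 2)² = 75/4004, sgn +1
B: Δ = 4!·6!·2!/13! = 1/180180; Racah Σ t=0..1: t=0:+1/864 t=1:−1/576 = -1/1728; ⇒ 3j(5 3 4; 2 -2 0)² = 5/1287, sgn -1
I_A²/I_B² = (75/4004)/(5/1287) = 135/28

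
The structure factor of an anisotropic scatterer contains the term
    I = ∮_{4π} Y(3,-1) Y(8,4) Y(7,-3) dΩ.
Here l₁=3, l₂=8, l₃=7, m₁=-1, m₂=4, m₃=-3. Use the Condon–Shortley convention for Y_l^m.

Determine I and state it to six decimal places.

m-sum 0 ✓  L=18 even ✓  5≤7≤11 ✓
Π(2lᵢ+1) = 7×17×15 = 1785
triangle coeff Δ(3,8,7) = 1/5290740
Σ_t [1,3]: t=1:−1/7257600 t=2:+1/2073600 t=3:−1/7257600 = 1/4838400
(3j)²=252/20995 [(3 8 7; 0 0 0)], sign=-1
Σ_t [2,4]: t=2:+1/58060800 t=3:−1/13063680 t=4:+1/46448640 = -79/2090188800
(3j)²=68651/5290740 [(3 8 7; -1 4 -3)], sign=-1
⇒ 4πI² = 1441671/5185765
I = (+1)√(1441671/5185765/(4π)) = 0.14873793

0.148738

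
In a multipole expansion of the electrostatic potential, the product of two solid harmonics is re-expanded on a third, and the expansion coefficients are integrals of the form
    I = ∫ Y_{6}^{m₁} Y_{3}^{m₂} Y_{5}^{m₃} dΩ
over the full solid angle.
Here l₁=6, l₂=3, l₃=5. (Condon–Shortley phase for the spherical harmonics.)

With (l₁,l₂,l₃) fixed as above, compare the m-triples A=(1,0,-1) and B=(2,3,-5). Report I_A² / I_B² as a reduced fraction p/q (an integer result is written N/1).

35/3

Same 6,3,5: normalisation and zero-m 3j drop out of the ratio.
A: Δ: 4! 8! 2! / 15! → 1/675675; sum: t=1:−1/6912 t=2:+1/2880 t=3:−1/17280 = 1/6912; 3j²(6 3 5; 1 0 -1) = Δ·Π!·Σ² = 5/429  (sign +1)
B: Δ: 4! 8! 2! / 15! → 1/675675; sum: t=4:+1/1935360 = 1/1935360; 3j²(6 3 5; 2 3 -5) = Δ·Π!·Σ² = 1/1001  (sign +1)
I_A²/I_B² = (5/429)/(1/1001) = 35/3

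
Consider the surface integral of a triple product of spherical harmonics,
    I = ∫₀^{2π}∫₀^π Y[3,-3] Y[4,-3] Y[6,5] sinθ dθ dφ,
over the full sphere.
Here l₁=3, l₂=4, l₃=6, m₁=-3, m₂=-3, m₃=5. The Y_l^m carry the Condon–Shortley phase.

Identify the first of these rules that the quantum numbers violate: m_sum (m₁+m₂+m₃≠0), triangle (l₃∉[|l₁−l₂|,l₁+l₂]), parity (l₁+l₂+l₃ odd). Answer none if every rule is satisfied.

Σmᵢ = -1  ✗
l₃∈[|l₁−l₂|,l₁+l₂]=[1,7], have l₃=6
Σlᵢ = 13 ⇒ odd

m_sum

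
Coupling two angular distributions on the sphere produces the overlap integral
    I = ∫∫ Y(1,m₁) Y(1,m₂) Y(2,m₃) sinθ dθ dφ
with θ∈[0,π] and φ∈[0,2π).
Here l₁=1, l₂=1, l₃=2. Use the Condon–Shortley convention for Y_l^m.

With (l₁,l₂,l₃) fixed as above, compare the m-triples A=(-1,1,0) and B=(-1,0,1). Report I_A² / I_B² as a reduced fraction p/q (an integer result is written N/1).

1/3

Shared (l₁,l₂,l₃)=(1,1,2): N and (l;000)² cancel in I_A²/I_B².
A: Δ = 0!·2!·2!/5! = 1/30; Racah Σ t=0..0: t=0:+1/4 = 1/4; ⇒ 3j(1 1 2; -1 1 0)² = 1/30, sgn +1
B: Δ = 0!·2!·2!/5! = 1/30; Racah Σ t=0..0: t=0:+1/2 = 1/2; ⇒ 3j(1 1 2; -1 0 1)² = 1/10, sgn -1
I_A²/I_B² = (1/30)/(1/10) = 1/3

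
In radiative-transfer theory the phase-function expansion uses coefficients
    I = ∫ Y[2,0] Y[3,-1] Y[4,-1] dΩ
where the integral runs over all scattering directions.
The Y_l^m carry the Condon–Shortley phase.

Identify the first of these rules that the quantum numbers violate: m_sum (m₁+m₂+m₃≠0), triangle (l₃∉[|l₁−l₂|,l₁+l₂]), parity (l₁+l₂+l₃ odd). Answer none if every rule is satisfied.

Σmᵢ = -2  ✗
l₃∈[|l₁−l₂|,l₁+l₂]=[1,5], have l₃=4
Σlᵢ = 9 ⇒ odd

m_sum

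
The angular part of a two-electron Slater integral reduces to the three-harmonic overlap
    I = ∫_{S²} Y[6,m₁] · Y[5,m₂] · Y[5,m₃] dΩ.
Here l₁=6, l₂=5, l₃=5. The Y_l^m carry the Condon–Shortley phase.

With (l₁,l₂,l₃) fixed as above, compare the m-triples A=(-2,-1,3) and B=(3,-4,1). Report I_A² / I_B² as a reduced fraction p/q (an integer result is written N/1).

242/9

l's match ⇒ only the (l;m) 3-j factors differ between A and B.
A: triangle coeff Δ(6,5,5) = 1/28588560; Σ_t [2,4]: t=2:+1/138240 t=3:−1/25920 t=4:+1/55296 = -11/829440; (3j)²=11/1326 [(6 5 5; -2 -1 3)], sign=-1
B: triangle coeff Δ(6,5,5) = 1/28588560; Σ_t [0,1]: t=0:+1/155520 t=1:−1/138240 = -1/1244160; (3j)²=3/9724 [(6 5 5; 3 -4 1)], sign=-1
I_A²/I_B² = (11/1326)/(3/9724) = 242/9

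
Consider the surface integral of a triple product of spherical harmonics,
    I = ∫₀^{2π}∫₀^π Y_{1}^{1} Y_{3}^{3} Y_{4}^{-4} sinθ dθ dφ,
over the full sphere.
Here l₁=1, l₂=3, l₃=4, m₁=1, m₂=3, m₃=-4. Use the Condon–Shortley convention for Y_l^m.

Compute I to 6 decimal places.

m-sum 0 ✓  L=8 even ✓  2≤4≤4 ✓
Π(2lᵢ+1) = 3×7×9 = 189
triangle coeff Δ(1,3,4) = 1/252
Σ_t [0,0]: t=0:+1/36 = 1/36
(3j)²=4/63 [(1 3 4; 0 0 0)], sign=+1
Σ_t [0,0]: t=0:+1/1440 = 1/1440
(3j)²=1/9 [(1 3 4; 1 3 -4)], sign=+1
⇒ 4πI² = 4/3
I = (+1)√(4/3/(4π)) = 0.32573501

0.325735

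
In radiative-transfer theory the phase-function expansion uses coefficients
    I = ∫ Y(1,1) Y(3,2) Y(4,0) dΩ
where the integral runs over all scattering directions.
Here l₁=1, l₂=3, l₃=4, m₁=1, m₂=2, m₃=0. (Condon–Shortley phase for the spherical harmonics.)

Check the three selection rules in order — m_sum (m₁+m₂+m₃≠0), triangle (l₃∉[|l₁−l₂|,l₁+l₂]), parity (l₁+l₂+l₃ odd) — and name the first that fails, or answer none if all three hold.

Σmᵢ = 3  ✗
l₃∈[|l₁−l₂|,l₁+l₂]=[2,4], have l₃=4
Σlᵢ = 8 ⇒ even

m_sum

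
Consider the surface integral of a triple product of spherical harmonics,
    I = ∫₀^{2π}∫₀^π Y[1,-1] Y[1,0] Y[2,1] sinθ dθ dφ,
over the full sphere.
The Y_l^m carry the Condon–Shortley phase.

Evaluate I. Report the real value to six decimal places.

Rules hold: Σm=0, L=4 even, 0≤2≤2.
N = 3·3·5 = 45
Δ = 0!·2!·2!/5! = 1/30
Racah Σ t=0..0: t=0:+1/1 = 1/1
⇒ 3j(1 1 2; 0 0 0)² = 2/15, sgn +1
Racah Σ t=0..0: t=0:+1/2 = 1/2
⇒ 3j(1 1 2; -1 0 1)² = 1/10, sgn -1
4πI² = N·(3j₀)²·(3jₘ)² = 3/5
I = -1·√(0.6/4π) = -0.21850969

-0.218510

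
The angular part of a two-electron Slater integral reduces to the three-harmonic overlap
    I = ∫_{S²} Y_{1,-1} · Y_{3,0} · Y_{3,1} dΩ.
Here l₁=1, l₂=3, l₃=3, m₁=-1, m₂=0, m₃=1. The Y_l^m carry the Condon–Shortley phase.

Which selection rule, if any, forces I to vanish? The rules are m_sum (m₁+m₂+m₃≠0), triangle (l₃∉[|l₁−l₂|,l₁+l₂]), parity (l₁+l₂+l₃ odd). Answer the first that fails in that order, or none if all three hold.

parity

m₁+m₂+m₃ = -1 + 0 + 1 = 0  ✓
triangle: |1−3|=2 ≤ l₃=3 ≤ 1+3=4  ✓
parity: l₁+l₂+l₃ = 7 is odd  ✗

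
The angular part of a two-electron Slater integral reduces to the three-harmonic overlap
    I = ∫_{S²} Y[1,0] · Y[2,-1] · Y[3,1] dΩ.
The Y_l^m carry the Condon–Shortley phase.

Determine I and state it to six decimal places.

-0.233597

Checks pass: Σm=0; 6 even; l₃=3∈[1,3].
(2·1+1)(2·2+1)(2·3+1) = 105
Δ: 0! 2! 4! / 7! → 1/105
sum: t=0:+1/4 = 1/4
3j²(1 2 3; 0 0 0) = Δ·Π!·Σ² = 3/35  (sign -1)
sum: t=0:+1/6 = 1/6
3j²(1 2 3; 0 -1 1) = Δ·Π!·Σ² = 8/105  (sign +1)
combine: 4πI² = 105·3/35·8/105 = 24/35
take √, sign -1: I = -0.23359668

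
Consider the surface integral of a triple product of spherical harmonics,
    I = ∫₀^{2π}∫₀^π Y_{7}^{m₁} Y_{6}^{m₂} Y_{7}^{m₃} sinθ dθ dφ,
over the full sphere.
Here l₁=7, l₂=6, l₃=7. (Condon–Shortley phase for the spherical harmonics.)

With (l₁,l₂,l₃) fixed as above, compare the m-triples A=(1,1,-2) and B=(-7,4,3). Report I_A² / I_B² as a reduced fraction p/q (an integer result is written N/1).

l's match ⇒ only the (l;m) 3-j factors differ between A and B.
A: triangle coeff Δ(7,6,7) = 1/2444321880; Σ_t [1,6]: t=1:−1/62208000 t=2:+1/3317760 t=3:−1/1244160 t=4:+1/2488320 t=5:−1/29030400 t=6:+1/3483648000 = -1/6635520; (3j)²=2625/369512 [(7 6 7; 1 1 -2)], sign=+1
B: triangle coeff Δ(7,6,7) = 1/2444321880; Σ_t [6,6]: t=6:+1/1393459200 = 1/1393459200; (3j)²=15/1292 [(7 6 7; -7 4 3)], sign=+1
I_A²/I_B² = (2625/369512)/(15/1292) = 175/286

175/286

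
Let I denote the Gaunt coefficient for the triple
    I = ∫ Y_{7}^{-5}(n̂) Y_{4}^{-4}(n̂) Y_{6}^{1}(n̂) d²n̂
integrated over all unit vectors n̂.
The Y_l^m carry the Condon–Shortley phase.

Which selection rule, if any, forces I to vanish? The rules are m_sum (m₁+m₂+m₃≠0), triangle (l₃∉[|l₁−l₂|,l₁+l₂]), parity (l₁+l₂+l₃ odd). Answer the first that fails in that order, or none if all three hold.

Σmᵢ = -8  ✗
l₃∈[|l₁−l₂|,l₁+l₂]=[3,11], have l₃=6
Σlᵢ = 17 ⇒ odd

m_sum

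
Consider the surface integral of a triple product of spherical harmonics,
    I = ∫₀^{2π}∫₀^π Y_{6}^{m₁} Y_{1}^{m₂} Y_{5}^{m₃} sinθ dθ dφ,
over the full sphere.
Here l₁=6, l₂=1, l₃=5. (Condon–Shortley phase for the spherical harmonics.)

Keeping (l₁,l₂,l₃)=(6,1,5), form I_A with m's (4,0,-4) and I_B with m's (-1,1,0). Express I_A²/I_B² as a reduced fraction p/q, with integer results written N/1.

Same 6,1,5: normalisation and zero-m 3j drop out of the ratio.
A: Δ: 2! 10! 0! / 13! → 1/858; sum: t=1:−1/362880 = -1/362880; 3j²(6 1 5; 4 0 -4) = Δ·Π!·Σ² = 10/429  (sign +1)
B: Δ: 2! 10! 0! / 13! → 1/858; sum: t=2:+1/28800 = 1/28800; 3j²(6 1 5; -1 1 0) = Δ·Π!·Σ² = 7/286  (sign -1)
I_A²/I_B² = (10/429)/(7/286) = 20/21

20/21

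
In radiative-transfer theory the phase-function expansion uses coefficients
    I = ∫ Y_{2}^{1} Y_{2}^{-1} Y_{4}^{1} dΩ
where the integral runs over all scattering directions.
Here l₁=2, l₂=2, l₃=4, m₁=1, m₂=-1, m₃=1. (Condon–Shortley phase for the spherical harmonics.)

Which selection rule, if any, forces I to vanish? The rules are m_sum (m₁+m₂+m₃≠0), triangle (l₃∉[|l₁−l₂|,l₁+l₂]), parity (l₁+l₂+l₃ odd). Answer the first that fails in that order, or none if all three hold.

m_sum

Σmᵢ = 1  ✗
l₃∈[|l₁−l₂|,l₁+l₂]=[0,4], have l₃=4
Σlᵢ = 8 ⇒ even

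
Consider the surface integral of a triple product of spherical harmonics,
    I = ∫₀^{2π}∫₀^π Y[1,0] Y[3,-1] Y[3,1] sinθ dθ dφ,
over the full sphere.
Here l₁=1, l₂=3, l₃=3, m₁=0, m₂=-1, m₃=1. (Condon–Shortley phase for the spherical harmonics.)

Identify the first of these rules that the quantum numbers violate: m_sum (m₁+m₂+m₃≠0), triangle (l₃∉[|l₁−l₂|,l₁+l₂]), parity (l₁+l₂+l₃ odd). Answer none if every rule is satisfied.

Σmᵢ = 0  ✓
l₃∈[|l₁−l₂|,l₁+l₂]=[2,4], have l₃=3  ✓
Σlᵢ = 7 ⇒ odd  ✗

parity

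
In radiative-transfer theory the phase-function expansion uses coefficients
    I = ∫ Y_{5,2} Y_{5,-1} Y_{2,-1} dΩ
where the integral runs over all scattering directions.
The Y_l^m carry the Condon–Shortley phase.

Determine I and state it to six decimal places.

0.104819

Rules hold: Σm=0, L=12 even, 0≤2≤10.
N = 11·11·5 = 605
Δ = 8!·2!·2!/13! = 1/38610
Racah Σ t=3..5: t=3:−1/2880 t=4:+1/576 t=5:−1/2880 = 1/960
⇒ 3j(5 5 2; 0 0 0)² = 10/429, sgn +1
Racah Σ t=2..3: t=2:+1/2880 t=3:−1/1440 = -1/2880
⇒ 3j(5 5 2; 2 -1 -1)² = 7/715, sgn +1
4πI² = N·(3j₀)²·(3jₘ)² = 70/507
I = +1·√(0.138067/4π) = 0.10481902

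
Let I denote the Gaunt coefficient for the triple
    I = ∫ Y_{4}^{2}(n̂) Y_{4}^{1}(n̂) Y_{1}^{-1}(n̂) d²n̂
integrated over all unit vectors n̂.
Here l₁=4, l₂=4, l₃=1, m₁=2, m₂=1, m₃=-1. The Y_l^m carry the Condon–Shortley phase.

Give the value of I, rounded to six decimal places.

0.000000

2 + 1 − 1 = 2 ≠ 0: azimuthal integral kills it; I = 0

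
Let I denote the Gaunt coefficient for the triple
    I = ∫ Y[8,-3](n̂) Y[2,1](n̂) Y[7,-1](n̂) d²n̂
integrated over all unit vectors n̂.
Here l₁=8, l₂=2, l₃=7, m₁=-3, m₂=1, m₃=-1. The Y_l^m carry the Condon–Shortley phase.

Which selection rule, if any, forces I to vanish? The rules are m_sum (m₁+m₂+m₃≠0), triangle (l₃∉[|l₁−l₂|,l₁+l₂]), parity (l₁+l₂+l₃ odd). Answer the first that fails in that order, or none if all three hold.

m_sum

azimuthal sum: -3 + 1 − 1 = -3  ✗
6 ≤ 7 ≤ 10 (triangle on l)
L = 8 + 2 + 7 = 17 (odd)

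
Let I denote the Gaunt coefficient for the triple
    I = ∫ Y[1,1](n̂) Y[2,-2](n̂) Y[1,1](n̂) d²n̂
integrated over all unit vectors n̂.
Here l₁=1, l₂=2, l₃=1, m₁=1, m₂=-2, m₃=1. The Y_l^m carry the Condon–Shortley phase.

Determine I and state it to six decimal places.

0.309019

Rules hold: Σm=0, L=4 even, 1≤1≤3.
N = 3·5·3 = 45
Δ = 2!·0!·2!/5! = 1/30
Racah Σ t=1..1: t=1:−1/1 = -1/1
⇒ 3j(1 2 1; 0 0 0)² = 2/15, sgn +1
Racah Σ t=0..0: t=0:+1/4 = 1/4
⇒ 3j(1 2 1; 1 -2 1)² = 1/5, sgn +1
4πI² = N·(3j₀)²·(3jₘ)² = 6/5
I = +1·√(1.2/4π) = 0.30901936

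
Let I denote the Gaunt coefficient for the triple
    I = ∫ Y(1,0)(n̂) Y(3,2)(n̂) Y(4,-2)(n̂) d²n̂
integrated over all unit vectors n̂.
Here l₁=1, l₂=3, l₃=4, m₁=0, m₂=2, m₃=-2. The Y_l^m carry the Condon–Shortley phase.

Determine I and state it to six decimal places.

0.213244

Checks pass: Σm=0; 8 even; l₃=4∈[2,4].
(2·1+1)(2·3+1)(2·4+1) = 189
Δ: 0! 2! 6! / 9! → 1/252
sum: t=0:+1/36 = 1/36
3j²(1 3 4; 0 0 0) = Δ·Π!·Σ² = 4/63  (sign +1)
sum: t=0:+1/120 = 1/120
3j²(1 3 4; 0 2 -2) = Δ·Π!·Σ² = 1/21  (sign +1)
combine: 4πI² = 189·4/63·1/21 = 4/7
take √, sign +1: I = 0.21324362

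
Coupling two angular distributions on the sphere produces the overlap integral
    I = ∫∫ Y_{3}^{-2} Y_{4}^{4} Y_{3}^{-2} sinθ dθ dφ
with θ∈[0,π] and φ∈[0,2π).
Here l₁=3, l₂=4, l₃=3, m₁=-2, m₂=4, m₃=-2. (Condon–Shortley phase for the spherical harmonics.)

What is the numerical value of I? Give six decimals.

0.214561

m-sum 0 ✓  L=10 even ✓  1≤3≤7 ✓
Π(2lᵢ+1) = 7×9×7 = 441
triangle coeff Δ(3,4,3) = 1/34650
Σ_t [1,3]: t=1:−1/72 t=2:+1/16 t=3:−1/72 = 5/144
(3j)²=2/77 [(3 4 3; 0 0 0)], sign=-1
Σ_t [4,4]: t=4:+1/576 = 1/576
(3j)²=5/99 [(3 4 3; -2 4 -2)], sign=-1
⇒ 4πI² = 70/121
I = (+1)√(70/121/(4π)) = 0.21456131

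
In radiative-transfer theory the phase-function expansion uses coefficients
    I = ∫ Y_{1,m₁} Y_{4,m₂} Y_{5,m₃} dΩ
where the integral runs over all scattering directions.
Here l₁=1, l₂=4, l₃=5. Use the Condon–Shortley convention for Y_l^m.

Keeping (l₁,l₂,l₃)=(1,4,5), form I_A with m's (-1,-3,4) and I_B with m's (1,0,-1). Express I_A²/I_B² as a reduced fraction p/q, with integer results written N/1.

12/5

Shared (l₁,l₂,l₃)=(1,4,5): N and (l;000)² cancel in I_A²/I_B².
A: Δ = 0!·2!·8!/11! = 1/495; Racah Σ t=0..0: t=0:+1/10080 = 1/10080; ⇒ 3j(1 4 5; -1 -3 4)² = 4/55, sgn -1
B: Δ = 0!·2!·8!/11! = 1/495; Racah Σ t=0..0: t=0:+1/1152 = 1/1152; ⇒ 3j(1 4 5; 1 0 -1)² = 1/33, sgn +1
I_A²/I_B² = (4/55)/(1/33) = 12/5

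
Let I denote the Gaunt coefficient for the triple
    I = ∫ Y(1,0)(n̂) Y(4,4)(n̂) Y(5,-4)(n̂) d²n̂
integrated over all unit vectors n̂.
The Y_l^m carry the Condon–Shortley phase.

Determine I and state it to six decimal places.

0.147319

m-sum 0 ✓  L=10 even ✓  3≤5≤5 ✓
Π(2lᵢ+1) = 3×9×11 = 297
triangle coeff Δ(1,4,5) = 1/495
Σ_t [0,0]: t=0:+1/576 = 1/576
(3j)²=5/99 [(1 4 5; 0 0 0)], sign=-1
Σ_t [0,0]: t=0:+1/40320 = 1/40320
(3j)²=1/55 [(1 4 5; 0 4 -4)], sign=-1
⇒ 4πI² = 3/11
I = (+1)√(3/11/(4π)) = 0.14731920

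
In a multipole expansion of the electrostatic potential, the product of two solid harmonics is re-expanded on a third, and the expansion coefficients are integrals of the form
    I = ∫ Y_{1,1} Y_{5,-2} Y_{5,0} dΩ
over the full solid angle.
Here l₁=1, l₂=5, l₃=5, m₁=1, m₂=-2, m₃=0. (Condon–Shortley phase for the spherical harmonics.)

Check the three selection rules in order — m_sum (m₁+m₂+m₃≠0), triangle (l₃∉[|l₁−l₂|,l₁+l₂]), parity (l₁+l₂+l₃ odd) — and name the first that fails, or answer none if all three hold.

azimuthal sum: 1 − 2 + 0 = -1  ✗
4 ≤ 5 ≤ 6 (triangle on l)
L = 1 + 5 + 5 = 11 (odd)

m_sum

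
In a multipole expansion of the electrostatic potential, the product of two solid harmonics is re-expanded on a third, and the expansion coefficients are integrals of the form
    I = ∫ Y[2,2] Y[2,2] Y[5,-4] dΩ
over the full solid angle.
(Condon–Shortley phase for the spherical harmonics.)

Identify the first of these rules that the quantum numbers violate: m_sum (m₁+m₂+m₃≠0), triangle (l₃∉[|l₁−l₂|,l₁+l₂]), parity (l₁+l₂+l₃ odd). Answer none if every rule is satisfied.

triangle

azimuthal sum: 2 + 2 − 4 = 0  ✓
0 ≤ 5 ≤ 4 (triangle on l)  ✗
L = 2 + 2 + 5 = 9 (odd)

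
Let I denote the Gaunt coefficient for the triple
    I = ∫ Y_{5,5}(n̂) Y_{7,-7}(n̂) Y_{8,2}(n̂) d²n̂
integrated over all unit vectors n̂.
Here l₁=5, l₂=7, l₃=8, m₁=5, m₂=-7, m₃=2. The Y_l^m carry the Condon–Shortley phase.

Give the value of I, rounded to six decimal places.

Rules hold: Σm=0, L=20 even, 2≤8≤12.
N = 11·15·17 = 2805
Δ = 4!·6!·10!/21! = 1/814773960
Racah Σ t=0..4: t=0:+1/87091200 t=1:−1/4976640 t=2:+1/2073600 t=3:−1/4976640 t=4:+1/87091200 = 1/9676800
⇒ 3j(5 7 8; 0 0 0)² = 360/46189, sgn +1
Racah Σ t=0..0: t=0:+1/62705664000 = 1/62705664000
⇒ 3j(5 7 8; 5 -7 2)² = 1/3876, sgn +1
4πI² = N·(3j₀)²·(3jₘ)² = 450/79781
I = +1·√(0.00564044/4π) = 0.02118613

0.021186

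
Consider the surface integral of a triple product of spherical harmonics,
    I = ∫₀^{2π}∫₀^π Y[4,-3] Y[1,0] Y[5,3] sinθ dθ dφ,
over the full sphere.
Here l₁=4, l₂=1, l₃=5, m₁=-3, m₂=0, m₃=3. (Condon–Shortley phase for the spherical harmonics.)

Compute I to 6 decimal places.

Rules hold: Σm=0, L=10 even, 3≤5≤5.
N = 9·3·11 = 297
Δ = 0!·8!·2!/11! = 1/495
Racah Σ t=0..0: t=0:+1/576 = 1/576
⇒ 3j(4 1 5; 0 0 0)² = 5/99, sgn -1
Racah Σ t=0..0: t=0:+1/5040 = 1/5040
⇒ 3j(4 1 5; -3 0 3)² = 16/495, sgn +1
4πI² = N·(3j₀)²·(3jₘ)² = 16/33
I = -1·√(0.484848/4π) = -0.19642560

-0.196426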